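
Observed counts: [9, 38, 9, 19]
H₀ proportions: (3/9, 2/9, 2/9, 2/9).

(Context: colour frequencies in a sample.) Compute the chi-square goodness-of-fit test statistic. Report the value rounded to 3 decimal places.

n = 75; E_i = n·p_i = [25.00, 16.67, 16.67, 16.67]
χ² = (9−25.00)²/25.00 + (38−16.67)²/16.67 + (9−16.67)²/16.67 + (19−16.67)²/16.67 = 41.4000
df = 3

test statistic = 41.400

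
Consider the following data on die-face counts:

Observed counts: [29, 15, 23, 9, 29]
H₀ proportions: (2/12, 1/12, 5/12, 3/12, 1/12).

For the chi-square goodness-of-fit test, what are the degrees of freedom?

df = k − 1 = 5 − 1 = 4

degrees of freedom = 4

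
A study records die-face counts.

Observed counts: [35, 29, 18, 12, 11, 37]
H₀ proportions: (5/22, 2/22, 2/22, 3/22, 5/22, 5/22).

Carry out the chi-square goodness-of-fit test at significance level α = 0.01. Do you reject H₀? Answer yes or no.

reject H₀: yes

n = 142; E_i = n·p_i = [32.27, 12.91, 12.91, 19.36, 32.27, 32.27]
χ² = (35−32.27)²/32.27 + (29−12.91)²/12.91 + (18−12.91)²/12.91 + (12−19.36)²/19.36 + (11−32.27)²/32.27 + (37−32.27)²/32.27 = 39.8099
df = 5
p-value (upper-tail) = 0.00000
At α=0.01: p < α → reject H₀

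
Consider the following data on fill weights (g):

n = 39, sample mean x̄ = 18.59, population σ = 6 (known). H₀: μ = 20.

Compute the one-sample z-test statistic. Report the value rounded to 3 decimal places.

SE = σ/√n = 6/√39 = 0.9608
z = (x̄−μ₀)/SE = (18.59−20)/0.9608 = -1.4676

test statistic = -1.468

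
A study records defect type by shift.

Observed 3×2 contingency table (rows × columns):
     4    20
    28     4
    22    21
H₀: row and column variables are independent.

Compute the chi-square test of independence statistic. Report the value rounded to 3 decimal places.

test statistic = 28.104

Row totals [24, 32, 43], col totals [54, 45], n=99
χ² = (4−13.09)²/13.09 + (20−10.91)²/10.91 + (28−17.45)²/17.45 + (4−14.55)²/14.55 + (22−23.45)²/23.45 + (21−19.55)²/19.55 = 28.1040
df = 2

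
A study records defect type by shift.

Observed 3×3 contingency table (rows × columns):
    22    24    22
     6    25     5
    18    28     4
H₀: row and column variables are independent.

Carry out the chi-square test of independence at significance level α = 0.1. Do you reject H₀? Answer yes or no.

Row totals [68, 36, 50], col totals [46, 77, 31], n=154
χ² = (22−20.31)²/20.31 + (24−34.00)²/34.00 + (22−13.69)²/13.69 + (6−10.75)²/10.75 + (25−18.00)²/18.00 + (5−7.25)²/7.25 + (18−14.94)²/14.94 + (28−25.00)²/25.00 + (4−10.06)²/10.06 = 18.2919
df = 4
p-value (upper-tail) = 0.00108
At α=0.1: p < α → reject H₀

reject H₀: yes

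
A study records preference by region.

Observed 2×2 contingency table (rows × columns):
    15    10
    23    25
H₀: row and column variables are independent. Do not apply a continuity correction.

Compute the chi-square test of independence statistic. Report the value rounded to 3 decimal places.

Row totals [25, 48], col totals [38, 35], n=73
χ² = (15−13.01)²/13.01 + (10−11.99)²/11.99 + (23−24.99)²/24.99 + (25−23.01)²/23.01 = 0.9617
df = 1

test statistic = 0.962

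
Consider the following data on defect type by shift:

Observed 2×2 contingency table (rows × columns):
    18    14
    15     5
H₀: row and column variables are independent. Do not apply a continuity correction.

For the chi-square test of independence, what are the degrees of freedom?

degrees of freedom = 1

df = (r−1)(c−1) = (2−1)·(2−1) = 1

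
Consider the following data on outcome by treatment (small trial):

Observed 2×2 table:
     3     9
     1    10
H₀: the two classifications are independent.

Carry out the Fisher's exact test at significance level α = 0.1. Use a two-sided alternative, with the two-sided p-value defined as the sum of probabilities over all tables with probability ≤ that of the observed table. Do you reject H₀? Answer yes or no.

Margins: r₁=12, r₂=11, c₁=4, c₂=19, n=23
p_obs = C(12,3)·C(11,1)/C(23,4); sum pmf over tables with pmf ≤ p_obs
p-value (two-sided) = 0.59006
At α=0.1: p ≥ α → fail to reject H₀

reject H₀: no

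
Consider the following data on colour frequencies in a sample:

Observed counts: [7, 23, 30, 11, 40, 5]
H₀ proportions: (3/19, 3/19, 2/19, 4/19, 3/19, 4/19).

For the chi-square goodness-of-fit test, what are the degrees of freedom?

degrees of freedom = 5

df = k − 1 = 6 − 1 = 5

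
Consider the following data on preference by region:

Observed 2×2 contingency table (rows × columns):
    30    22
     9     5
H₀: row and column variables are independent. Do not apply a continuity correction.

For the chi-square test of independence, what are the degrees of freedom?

degrees of freedom = 1

df = (r−1)(c−1) = (2−1)·(2−1) = 1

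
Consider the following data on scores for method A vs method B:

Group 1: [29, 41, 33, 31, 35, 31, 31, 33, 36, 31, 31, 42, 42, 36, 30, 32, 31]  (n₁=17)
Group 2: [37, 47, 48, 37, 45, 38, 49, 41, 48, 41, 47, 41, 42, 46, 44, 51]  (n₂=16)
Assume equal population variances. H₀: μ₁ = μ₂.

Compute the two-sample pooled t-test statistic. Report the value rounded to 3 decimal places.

test statistic = -6.670

x̄₁=33.824, s₁=4.231, n₁=17
x̄₂=43.875, s₂=4.425, n₂=16
s_p² = [16·4.231² + 15·4.425²]/31 = 18.7168
SE = √(s_p²·(1/17+1/16)) = 1.5069
t = (33.824−43.875)/1.5069 = -6.6702
df = 31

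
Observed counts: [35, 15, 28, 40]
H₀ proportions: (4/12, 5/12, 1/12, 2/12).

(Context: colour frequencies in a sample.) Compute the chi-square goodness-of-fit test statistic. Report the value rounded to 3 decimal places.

n = 118; E_i = n·p_i = [39.33, 49.17, 9.83, 19.67]
χ² = (35−39.33)²/39.33 + (15−49.17)²/49.17 + (28−9.83)²/9.83 + (40−19.67)²/19.67 = 78.8051
df = 3

test statistic = 78.805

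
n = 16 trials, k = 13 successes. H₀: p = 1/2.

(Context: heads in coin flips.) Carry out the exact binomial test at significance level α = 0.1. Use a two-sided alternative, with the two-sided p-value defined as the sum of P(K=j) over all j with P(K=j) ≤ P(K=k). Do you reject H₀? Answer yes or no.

Exact binomial: n=16, k=13, p₀=1/2=0.5000
P(X=j) = C(n,j)·p₀^j·(1−p₀)^(n−j); p = Σ P(X=j) over j with P(X=j) ≤ P(X=13)
p-value (two-sided) = 0.02127
At α=0.1: p < α → reject H₀

reject H₀: yes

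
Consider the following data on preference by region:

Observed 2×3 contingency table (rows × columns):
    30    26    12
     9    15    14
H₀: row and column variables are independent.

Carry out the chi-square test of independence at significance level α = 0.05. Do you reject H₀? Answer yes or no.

reject H₀: yes

Row totals [68, 38], col totals [39, 41, 26], n=106
χ² = (30−25.02)²/25.02 + (26−26.30)²/26.30 + (12−16.68)²/16.68 + (9−13.98)²/13.98 + (15−14.70)²/14.70 + (14−9.32)²/9.32 = 6.4379
df = 2
p-value (upper-tail) = 0.04000
At α=0.05: p < α → reject H₀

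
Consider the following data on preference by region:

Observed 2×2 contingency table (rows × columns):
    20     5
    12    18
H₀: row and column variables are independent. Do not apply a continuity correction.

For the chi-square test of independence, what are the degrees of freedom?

df = (r−1)(c−1) = (2−1)·(2−1) = 1

degrees of freedom = 1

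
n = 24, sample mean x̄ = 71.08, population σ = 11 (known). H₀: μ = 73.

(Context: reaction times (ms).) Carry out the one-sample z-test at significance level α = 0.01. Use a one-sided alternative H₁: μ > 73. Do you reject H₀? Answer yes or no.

reject H₀: no

SE = σ/√n = 11/√24 = 2.2454
z = (x̄−μ₀)/SE = (71.08−73)/2.2454 = -0.8551
p-value (one-sided, H₁ greater) = 0.80375
At α=0.01: p ≥ α → fail to reject H₀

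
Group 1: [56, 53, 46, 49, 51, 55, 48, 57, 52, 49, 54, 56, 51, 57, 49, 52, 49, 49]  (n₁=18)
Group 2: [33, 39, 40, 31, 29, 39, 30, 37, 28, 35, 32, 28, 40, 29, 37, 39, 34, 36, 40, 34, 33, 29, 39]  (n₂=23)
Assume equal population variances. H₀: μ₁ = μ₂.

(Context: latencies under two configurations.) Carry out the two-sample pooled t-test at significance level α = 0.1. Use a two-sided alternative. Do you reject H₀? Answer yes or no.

reject H₀: yes

x̄₁=51.833, s₁=3.382, n₁=18
x̄₂=34.391, s₂=4.293, n₂=23
s_p² = [17·3.382² + 22·4.293²]/39 = 15.3841
SE = √(s_p²·(1/18+1/23)) = 1.2343
t = (51.833−34.391)/1.2343 = 14.1309
df = 39
p-value (two-sided) = 0.00000
At α=0.1: p < α → reject H₀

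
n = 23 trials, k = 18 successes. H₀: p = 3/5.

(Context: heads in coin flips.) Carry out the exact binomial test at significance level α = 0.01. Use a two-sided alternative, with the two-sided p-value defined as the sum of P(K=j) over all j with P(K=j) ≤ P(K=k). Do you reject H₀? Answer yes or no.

reject H₀: no

Exact binomial: n=23, k=18, p₀=3/5=0.6000
P(X=j) = C(n,j)·p₀^j·(1−p₀)^(n−j); p = Σ P(X=j) over j with P(X=j) ≤ P(X=18)
p-value (two-sided) = 0.08889
At α=0.01: p ≥ α → fail to reject H₀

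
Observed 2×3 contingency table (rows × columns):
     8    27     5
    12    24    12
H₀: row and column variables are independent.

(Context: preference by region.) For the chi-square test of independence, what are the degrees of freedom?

df = (r−1)(c−1) = (2−1)·(3−1) = 2

degrees of freedom = 2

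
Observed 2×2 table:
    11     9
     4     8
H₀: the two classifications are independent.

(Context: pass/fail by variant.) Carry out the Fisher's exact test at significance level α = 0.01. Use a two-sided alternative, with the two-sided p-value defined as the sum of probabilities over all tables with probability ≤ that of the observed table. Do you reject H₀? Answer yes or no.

Margins: r₁=20, r₂=12, c₁=15, c₂=17, n=32
p_obs = C(20,11)·C(12,4)/C(32,15); sum pmf over tables with pmf ≤ p_obs
p-value (two-sided) = 0.29066
At α=0.01: p ≥ α → fail to reject H₀

reject H₀: no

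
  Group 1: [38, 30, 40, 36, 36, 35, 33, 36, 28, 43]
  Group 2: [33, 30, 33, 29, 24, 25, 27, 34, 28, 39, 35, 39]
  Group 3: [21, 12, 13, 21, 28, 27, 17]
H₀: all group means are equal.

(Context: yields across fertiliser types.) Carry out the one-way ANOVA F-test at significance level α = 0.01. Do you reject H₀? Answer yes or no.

Group means [35.50, 31.33, 19.86], grand mean 30.000
SSB = Σnᵢ(x̄ᵢ−x̄)² = 1043.976; SSW = ΣΣ(x−x̄ᵢ)² = 688.024
MSB = 1043.976/2 = 521.9881; MSW = 688.024/26 = 26.4625
F = MSB/MSW = 19.7256
df = (2, 26)
p-value (upper-tail) = 0.00001
At α=0.01: p < α → reject H₀

reject H₀: yes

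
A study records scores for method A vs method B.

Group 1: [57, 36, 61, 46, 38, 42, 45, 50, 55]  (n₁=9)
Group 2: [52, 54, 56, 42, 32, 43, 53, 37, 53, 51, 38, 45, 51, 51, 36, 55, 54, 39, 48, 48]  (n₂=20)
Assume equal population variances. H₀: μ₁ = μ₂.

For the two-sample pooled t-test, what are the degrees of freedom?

df = n₁ + n₂ − 2 = 9 + 20 − 2 = 27

degrees of freedom = 27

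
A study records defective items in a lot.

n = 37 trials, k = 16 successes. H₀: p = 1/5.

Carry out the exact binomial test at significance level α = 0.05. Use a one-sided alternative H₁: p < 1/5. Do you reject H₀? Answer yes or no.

reject H₀: no

Exact binomial: n=37, k=16, p₀=1/5=0.2000
P(X≤16) from Σ C(n,i)·p₀^i·(1−p₀)^(n−i)
p-value (one-sided, H₁ less) = 0.99967
At α=0.05: p ≥ α → fail to reject H₀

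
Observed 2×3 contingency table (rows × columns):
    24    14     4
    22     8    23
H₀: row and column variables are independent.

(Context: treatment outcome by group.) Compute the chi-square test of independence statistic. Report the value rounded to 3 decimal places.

Row totals [42, 53], col totals [46, 22, 27], n=95
χ² = (24−20.34)²/20.34 + (14−9.73)²/9.73 + (4−11.94)²/11.94 + (22−25.66)²/25.66 + (8−12.27)²/12.27 + (23−15.06)²/15.06 = 14.0078
df = 2

test statistic = 14.008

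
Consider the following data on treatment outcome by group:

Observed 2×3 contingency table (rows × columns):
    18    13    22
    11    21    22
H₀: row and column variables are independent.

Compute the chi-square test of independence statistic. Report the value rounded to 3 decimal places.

test statistic = 3.563

Row totals [53, 54], col totals [29, 34, 44], n=107
χ² = (18−14.36)²/14.36 + (13−16.84)²/16.84 + (22−21.79)²/21.79 + (11−14.64)²/14.64 + (21−17.16)²/17.16 + (22−22.21)²/22.21 = 3.5630
df = 2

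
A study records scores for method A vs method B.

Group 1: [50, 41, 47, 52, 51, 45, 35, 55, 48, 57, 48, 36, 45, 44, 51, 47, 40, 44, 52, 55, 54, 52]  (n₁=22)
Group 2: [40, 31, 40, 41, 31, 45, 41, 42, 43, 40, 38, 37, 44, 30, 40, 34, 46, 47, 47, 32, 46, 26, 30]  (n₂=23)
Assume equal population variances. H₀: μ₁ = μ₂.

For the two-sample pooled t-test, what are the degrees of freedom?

degrees of freedom = 43

df = n₁ + n₂ − 2 = 22 + 23 − 2 = 43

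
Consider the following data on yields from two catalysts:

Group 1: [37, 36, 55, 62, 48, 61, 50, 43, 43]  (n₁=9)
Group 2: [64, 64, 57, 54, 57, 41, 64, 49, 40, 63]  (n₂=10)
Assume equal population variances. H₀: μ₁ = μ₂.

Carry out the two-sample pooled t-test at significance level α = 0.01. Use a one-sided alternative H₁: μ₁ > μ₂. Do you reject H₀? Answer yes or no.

reject H₀: no

x̄₁=48.333, s₁=9.566, n₁=9
x̄₂=55.300, s₂=9.262, n₂=10
s_p² = [8·9.566² + 9·9.262²]/17 = 88.4765
SE = √(s_p²·(1/9+1/10)) = 4.3218
t = (48.333−55.300)/4.3218 = -1.6120
df = 17
p-value (one-sided, H₁ greater) = 0.93731
At α=0.01: p ≥ α → fail to reject H₀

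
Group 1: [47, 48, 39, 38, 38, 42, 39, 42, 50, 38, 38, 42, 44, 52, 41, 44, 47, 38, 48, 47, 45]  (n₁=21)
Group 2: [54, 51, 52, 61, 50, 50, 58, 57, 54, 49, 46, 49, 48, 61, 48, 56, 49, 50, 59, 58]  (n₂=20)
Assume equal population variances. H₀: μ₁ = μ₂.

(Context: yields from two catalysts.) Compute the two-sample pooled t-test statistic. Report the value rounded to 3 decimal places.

x̄₁=43.190, s₁=4.457, n₁=21
x̄₂=53.000, s₂=4.702, n₂=20
s_p² = [20·4.457² + 19·4.702²]/39 = 20.9548
SE = √(s_p²·(1/21+1/20)) = 1.4302
t = (43.190−53.000)/1.4302 = -6.8587
df = 39

test statistic = -6.859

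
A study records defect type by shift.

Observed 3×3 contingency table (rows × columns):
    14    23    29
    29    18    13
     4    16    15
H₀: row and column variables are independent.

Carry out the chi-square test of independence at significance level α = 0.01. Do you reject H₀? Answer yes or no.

Row totals [66, 60, 35], col totals [47, 57, 57], n=161
χ² = (14−19.27)²/19.27 + (23−23.37)²/23.37 + (29−23.37)²/23.37 + (29−17.52)²/17.52 + (18−21.24)²/21.24 + (13−21.24)²/21.24 + (4−10.22)²/10.22 + (16−12.39)²/12.39 + (15−12.39)²/12.39 = 19.4104
df = 4
p-value (upper-tail) = 0.00065
At α=0.01: p < α → reject H₀

reject H₀: yes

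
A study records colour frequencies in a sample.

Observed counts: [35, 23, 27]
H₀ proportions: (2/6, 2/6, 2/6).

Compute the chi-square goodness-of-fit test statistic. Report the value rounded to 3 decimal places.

test statistic = 2.635

n = 85; E_i = n·p_i = [28.33, 28.33, 28.33]
χ² = (35−28.33)²/28.33 + (23−28.33)²/28.33 + (27−28.33)²/28.33 = 2.6353
df = 2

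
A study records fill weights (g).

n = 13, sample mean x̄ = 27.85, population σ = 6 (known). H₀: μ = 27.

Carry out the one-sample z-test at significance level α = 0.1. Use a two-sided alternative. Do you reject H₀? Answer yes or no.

SE = σ/√n = 6/√13 = 1.6641
z = (x̄−μ₀)/SE = (27.85−27)/1.6641 = 0.5108
p-value (two-sided) = 0.60950
At α=0.1: p ≥ α → fail to reject H₀

reject H₀: no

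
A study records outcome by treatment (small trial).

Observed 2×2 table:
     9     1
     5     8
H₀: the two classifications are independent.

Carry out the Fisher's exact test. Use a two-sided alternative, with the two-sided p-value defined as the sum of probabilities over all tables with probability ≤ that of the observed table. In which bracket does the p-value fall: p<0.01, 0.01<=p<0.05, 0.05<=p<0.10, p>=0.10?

Margins: r₁=10, r₂=13, c₁=14, c₂=9, n=23
p_obs = C(10,9)·C(13,5)/C(23,14); sum pmf over tables with pmf ≤ p_obs
p-value (two-sided) = 0.02881
→ bracket: 0.01<=p<0.05

p-value bracket: 0.01<=p<0.05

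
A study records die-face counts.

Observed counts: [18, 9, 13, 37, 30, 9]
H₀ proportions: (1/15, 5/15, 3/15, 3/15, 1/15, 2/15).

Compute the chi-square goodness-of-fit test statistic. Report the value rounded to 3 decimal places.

n = 116; E_i = n·p_i = [7.73, 38.67, 23.20, 23.20, 7.73, 15.47]
χ² = (18−7.73)²/7.73 + (9−38.67)²/38.67 + (13−23.20)²/23.20 + (37−23.20)²/23.20 + (30−7.73)²/7.73 + (9−15.47)²/15.47 = 115.9009
df = 5

test statistic = 115.901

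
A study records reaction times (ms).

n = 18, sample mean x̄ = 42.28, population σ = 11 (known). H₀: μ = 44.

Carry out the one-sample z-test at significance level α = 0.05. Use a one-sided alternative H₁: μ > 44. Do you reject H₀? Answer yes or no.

SE = σ/√n = 11/√18 = 2.5927
z = (x̄−μ₀)/SE = (42.28−44)/2.5927 = -0.6634
p-value (one-sided, H₁ greater) = 0.74646
At α=0.05: p ≥ α → fail to reject H₀

reject H₀: no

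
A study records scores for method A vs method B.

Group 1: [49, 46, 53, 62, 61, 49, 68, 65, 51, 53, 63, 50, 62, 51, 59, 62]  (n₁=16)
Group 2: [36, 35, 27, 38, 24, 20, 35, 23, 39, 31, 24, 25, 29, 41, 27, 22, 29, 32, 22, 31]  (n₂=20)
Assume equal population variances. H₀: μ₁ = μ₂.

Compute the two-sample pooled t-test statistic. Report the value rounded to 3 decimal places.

x̄₁=56.500, s₁=6.899, n₁=16
x̄₂=29.500, s₂=6.270, n₂=20
s_p² = [15·6.899² + 19·6.270²]/34 = 42.9706
SE = √(s_p²·(1/16+1/20)) = 2.1987
t = (56.500−29.500)/2.1987 = 12.2801
df = 34

test statistic = 12.280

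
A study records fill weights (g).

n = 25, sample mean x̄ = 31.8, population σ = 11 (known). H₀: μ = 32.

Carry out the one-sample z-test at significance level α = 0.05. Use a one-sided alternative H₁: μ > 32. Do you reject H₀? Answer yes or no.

SE = σ/√n = 11/√25 = 2.2000
z = (x̄−μ₀)/SE = (31.8−32)/2.2000 = -0.0909
p-value (one-sided, H₁ greater) = 0.53622
At α=0.05: p ≥ α → fail to reject H₀

reject H₀: no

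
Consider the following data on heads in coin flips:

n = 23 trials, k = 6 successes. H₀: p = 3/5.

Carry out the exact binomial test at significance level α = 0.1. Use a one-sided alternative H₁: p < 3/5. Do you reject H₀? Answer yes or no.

Exact binomial: n=23, k=6, p₀=3/5=0.6000
P(X≤6) from Σ C(n,i)·p₀^i·(1−p₀)^(n−i)
p-value (one-sided, H₁ less) = 0.00103
At α=0.1: p < α → reject H₀

reject H₀: yes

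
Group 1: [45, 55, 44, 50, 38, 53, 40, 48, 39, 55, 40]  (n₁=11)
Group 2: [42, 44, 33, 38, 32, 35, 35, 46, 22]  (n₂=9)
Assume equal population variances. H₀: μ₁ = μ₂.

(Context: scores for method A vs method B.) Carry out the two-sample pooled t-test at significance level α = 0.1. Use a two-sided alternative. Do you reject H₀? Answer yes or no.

x̄₁=46.091, s₁=6.488, n₁=11
x̄₂=36.333, s₂=7.297, n₂=9
s_p² = [10·6.488² + 8·7.297²]/18 = 47.0505
SE = √(s_p²·(1/11+1/9)) = 3.0830
t = (46.091−36.333)/3.0830 = 3.1649
df = 18
p-value (two-sided) = 0.00536
At α=0.1: p < α → reject H₀

reject H₀: yes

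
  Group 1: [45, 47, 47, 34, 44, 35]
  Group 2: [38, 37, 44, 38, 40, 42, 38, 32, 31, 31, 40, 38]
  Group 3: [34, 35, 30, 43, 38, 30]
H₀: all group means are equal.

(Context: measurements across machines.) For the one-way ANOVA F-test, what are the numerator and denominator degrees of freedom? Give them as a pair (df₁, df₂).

degrees of freedom = [2, 21]

k = 3 groups, N = 24 total
df = (k−1, N−k) = (3−1, 24−3) = (2, 21)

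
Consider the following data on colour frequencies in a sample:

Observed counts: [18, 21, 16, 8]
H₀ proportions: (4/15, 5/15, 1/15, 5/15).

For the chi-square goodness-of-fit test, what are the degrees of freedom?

degrees of freedom = 3

df = k − 1 = 4 − 1 = 3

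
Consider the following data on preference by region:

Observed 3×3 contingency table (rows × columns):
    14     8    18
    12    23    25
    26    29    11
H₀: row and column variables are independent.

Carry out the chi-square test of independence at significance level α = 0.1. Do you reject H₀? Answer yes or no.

reject H₀: yes

Row totals [40, 60, 66], col totals [52, 60, 54], n=166
χ² = (14−12.53)²/12.53 + (8−14.46)²/14.46 + (18−13.01)²/13.01 + (12−18.80)²/18.80 + (23−21.69)²/21.69 + (25−19.52)²/19.52 + (26−20.67)²/20.67 + (29−23.86)²/23.86 + (11−21.47)²/21.47 = 16.6317
df = 4
p-value (upper-tail) = 0.00228
At α=0.1: p < α → reject H₀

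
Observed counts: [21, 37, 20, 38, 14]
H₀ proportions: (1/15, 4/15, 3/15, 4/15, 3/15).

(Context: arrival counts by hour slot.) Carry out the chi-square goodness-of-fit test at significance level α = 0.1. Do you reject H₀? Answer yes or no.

n = 130; E_i = n·p_i = [8.67, 34.67, 26.00, 34.67, 26.00]
χ² = (21−8.67)²/8.67 + (37−34.67)²/34.67 + (20−26.00)²/26.00 + (38−34.67)²/34.67 + (14−26.00)²/26.00 = 24.9519
df = 4
p-value (upper-tail) = 0.00005
At α=0.1: p < α → reject H₀

reject H₀: yes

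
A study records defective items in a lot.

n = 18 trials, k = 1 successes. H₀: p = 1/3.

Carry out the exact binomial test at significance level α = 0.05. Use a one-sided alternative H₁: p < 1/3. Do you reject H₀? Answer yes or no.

reject H₀: yes

Exact binomial: n=18, k=1, p₀=1/3=0.3333
P(X≤1) from Σ C(n,i)·p₀^i·(1−p₀)^(n−i)
p-value (one-sided, H₁ less) = 0.00677
At α=0.05: p < α → reject H₀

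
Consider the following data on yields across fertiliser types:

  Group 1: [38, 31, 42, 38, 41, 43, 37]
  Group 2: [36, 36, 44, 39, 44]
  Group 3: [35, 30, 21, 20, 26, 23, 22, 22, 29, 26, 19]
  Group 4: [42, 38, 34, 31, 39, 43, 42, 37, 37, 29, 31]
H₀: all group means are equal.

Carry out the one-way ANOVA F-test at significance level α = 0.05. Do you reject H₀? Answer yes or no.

Group means [38.57, 39.80, 24.82, 36.64], grand mean 33.676
SSB = Σnᵢ(x̄ᵢ−x̄)² = 1314.745; SSW = ΣΣ(x−x̄ᵢ)² = 638.696
MSB = 1314.745/3 = 438.2484; MSW = 638.696/30 = 21.2899
F = MSB/MSW = 20.5848
df = (3, 30)
p-value (upper-tail) = 0.00000
At α=0.05: p < α → reject H₀

reject H₀: yes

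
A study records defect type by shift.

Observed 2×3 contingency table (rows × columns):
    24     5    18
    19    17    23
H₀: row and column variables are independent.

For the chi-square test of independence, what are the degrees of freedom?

df = (r−1)(c−1) = (2−1)·(3−1) = 2

degrees of freedom = 2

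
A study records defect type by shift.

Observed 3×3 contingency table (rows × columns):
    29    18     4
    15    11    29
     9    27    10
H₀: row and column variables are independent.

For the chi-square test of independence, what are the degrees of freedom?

df = (r−1)(c−1) = (3−1)·(3−1) = 4

degrees of freedom = 4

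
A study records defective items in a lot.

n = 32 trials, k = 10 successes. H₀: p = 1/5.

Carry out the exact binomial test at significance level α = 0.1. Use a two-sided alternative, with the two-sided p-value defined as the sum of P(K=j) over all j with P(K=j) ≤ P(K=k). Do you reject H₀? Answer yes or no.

Exact binomial: n=32, k=10, p₀=1/5=0.2000
P(X=j) = C(n,j)·p₀^j·(1−p₀)^(n−j); p = Σ P(X=j) over j with P(X=j) ≤ P(X=10)
p-value (two-sided) = 0.12152
At α=0.1: p ≥ α → fail to reject H₀

reject H₀: no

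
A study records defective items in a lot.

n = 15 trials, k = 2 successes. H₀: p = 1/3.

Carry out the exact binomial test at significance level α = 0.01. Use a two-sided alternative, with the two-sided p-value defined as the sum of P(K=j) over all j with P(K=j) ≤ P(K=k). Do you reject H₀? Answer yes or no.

reject H₀: no

Exact binomial: n=15, k=2, p₀=1/3=0.3333
P(X=j) = C(n,j)·p₀^j·(1−p₀)^(n−j); p = Σ P(X=j) over j with P(X=j) ≤ P(X=2)
p-value (two-sided) = 0.16759
At α=0.01: p ≥ α → fail to reject H₀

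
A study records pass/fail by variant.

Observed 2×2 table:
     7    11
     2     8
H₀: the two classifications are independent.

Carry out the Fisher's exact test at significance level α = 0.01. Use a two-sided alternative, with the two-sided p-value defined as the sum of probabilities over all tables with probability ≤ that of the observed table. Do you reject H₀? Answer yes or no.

reject H₀: no

Margins: r₁=18, r₂=10, c₁=9, c₂=19, n=28
p_obs = C(18,7)·C(10,2)/C(28,9); sum pmf over tables with pmf ≤ p_obs
p-value (two-sided) = 0.41697
At α=0.01: p ≥ α → fail to reject H₀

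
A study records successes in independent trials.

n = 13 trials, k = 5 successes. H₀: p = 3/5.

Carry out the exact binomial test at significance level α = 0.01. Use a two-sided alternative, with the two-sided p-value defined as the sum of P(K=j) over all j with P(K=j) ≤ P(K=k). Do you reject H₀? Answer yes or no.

Exact binomial: n=13, k=5, p₀=3/5=0.6000
P(X=j) = C(n,j)·p₀^j·(1−p₀)^(n−j); p = Σ P(X=j) over j with P(X=j) ≤ P(X=5)
p-value (two-sided) = 0.15557
At α=0.01: p ≥ α → fail to reject H₀

reject H₀: no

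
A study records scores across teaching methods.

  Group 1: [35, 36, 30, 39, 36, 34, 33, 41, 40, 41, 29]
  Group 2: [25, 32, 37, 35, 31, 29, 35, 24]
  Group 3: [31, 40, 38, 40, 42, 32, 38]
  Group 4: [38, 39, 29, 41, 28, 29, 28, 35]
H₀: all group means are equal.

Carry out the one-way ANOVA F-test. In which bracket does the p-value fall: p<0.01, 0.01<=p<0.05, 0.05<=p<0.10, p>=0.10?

p-value bracket: 0.05<=p<0.10

Group means [35.82, 31.00, 37.29, 33.38], grand mean 34.412
SSB = Σnᵢ(x̄ᵢ−x̄)² = 181.295; SSW = ΣΣ(x−x̄ᵢ)² = 646.940
MSB = 181.295/3 = 60.4318; MSW = 646.940/30 = 21.5647
F = MSB/MSW = 2.8024
df = (3, 30)
p-value (upper-tail) = 0.05678
→ bracket: 0.05<=p<0.10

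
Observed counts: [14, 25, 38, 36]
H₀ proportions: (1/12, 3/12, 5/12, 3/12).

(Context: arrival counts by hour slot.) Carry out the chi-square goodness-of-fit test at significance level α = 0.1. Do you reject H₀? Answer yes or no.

reject H₀: yes

n = 113; E_i = n·p_i = [9.42, 28.25, 47.08, 28.25]
χ² = (14−9.42)²/9.42 + (25−28.25)²/28.25 + (38−47.08)²/47.08 + (36−28.25)²/28.25 = 6.4832
df = 3
p-value (upper-tail) = 0.09033
At α=0.1: p < α → reject H₀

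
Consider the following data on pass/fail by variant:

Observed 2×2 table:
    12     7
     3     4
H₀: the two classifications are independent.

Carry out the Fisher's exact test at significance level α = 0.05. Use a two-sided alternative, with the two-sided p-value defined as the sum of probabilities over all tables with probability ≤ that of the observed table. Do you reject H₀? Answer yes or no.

reject H₀: no

Margins: r₁=19, r₂=7, c₁=15, c₂=11, n=26
p_obs = C(19,12)·C(7,3)/C(26,15); sum pmf over tables with pmf ≤ p_obs
p-value (two-sided) = 0.40652
At α=0.05: p ≥ α → fail to reject H₀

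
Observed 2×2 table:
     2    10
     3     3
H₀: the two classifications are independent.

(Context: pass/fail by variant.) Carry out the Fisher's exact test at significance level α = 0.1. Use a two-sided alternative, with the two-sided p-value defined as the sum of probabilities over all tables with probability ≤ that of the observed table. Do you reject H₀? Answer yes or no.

reject H₀: no

Margins: r₁=12, r₂=6, c₁=5, c₂=13, n=18
p_obs = C(12,2)·C(6,3)/C(18,5); sum pmf over tables with pmf ≤ p_obs
p-value (two-sided) = 0.26821
At α=0.1: p ≥ α → fail to reject H₀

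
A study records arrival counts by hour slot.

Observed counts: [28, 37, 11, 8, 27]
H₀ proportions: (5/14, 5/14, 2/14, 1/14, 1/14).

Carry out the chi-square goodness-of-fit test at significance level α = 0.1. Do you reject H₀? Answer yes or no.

reject H₀: yes

n = 111; E_i = n·p_i = [39.64, 39.64, 15.86, 7.93, 7.93]
χ² = (28−39.64)²/39.64 + (37−39.64)²/39.64 + (11−15.86)²/15.86 + (8−7.93)²/7.93 + (27−7.93)²/7.93 = 50.9586
df = 4
p-value (upper-tail) = 0.00000
At α=0.1: p < α → reject H₀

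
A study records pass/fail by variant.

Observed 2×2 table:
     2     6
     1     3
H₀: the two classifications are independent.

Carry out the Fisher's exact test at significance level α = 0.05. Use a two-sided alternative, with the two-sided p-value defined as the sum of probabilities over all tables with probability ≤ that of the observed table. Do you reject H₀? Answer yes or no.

reject H₀: no

Margins: r₁=8, r₂=4, c₁=3, c₂=9, n=12
p_obs = C(8,2)·C(4,1)/C(12,3); sum pmf over tables with pmf ≤ p_obs
p-value (two-sided) = 1.00000
At α=0.05: p ≥ α → fail to reject H₀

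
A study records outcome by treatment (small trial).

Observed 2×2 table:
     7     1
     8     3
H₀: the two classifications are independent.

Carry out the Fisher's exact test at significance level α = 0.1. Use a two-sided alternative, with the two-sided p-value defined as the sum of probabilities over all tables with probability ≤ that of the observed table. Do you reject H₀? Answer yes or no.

reject H₀: no

Margins: r₁=8, r₂=11, c₁=15, c₂=4, n=19
p_obs = C(8,7)·C(11,8)/C(19,15); sum pmf over tables with pmf ≤ p_obs
p-value (two-sided) = 0.60268
At α=0.1: p ≥ α → fail to reject H₀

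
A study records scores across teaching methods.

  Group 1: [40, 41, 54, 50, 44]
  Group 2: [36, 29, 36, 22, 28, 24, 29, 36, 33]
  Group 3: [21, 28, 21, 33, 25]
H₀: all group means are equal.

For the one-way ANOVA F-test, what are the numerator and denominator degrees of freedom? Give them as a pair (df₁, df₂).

degrees of freedom = [2, 16]

k = 3 groups, N = 19 total
df = (k−1, N−k) = (3−1, 19−3) = (2, 16)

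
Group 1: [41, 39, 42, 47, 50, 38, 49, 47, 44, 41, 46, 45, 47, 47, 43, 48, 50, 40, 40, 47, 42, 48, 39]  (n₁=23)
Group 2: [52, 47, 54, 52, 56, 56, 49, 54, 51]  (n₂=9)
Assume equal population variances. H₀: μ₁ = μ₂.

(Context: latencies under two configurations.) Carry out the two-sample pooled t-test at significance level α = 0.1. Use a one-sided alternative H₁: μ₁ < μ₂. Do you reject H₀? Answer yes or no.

reject H₀: yes

x̄₁=44.348, s₁=3.821, n₁=23
x̄₂=52.333, s₂=3.041, n₂=9
s_p² = [22·3.821² + 8·3.041²]/30 = 13.1739
SE = √(s_p²·(1/23+1/9)) = 1.4271
t = (44.348−52.333)/1.4271 = -5.5957
df = 30
p-value (one-sided, H₁ less) = 0.00000
At α=0.1: p < α → reject H₀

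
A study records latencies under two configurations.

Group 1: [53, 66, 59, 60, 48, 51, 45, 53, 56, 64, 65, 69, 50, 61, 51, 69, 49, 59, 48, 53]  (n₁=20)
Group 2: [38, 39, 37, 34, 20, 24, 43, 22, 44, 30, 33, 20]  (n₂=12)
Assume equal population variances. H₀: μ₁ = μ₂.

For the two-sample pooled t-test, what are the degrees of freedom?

degrees of freedom = 30

df = n₁ + n₂ − 2 = 20 + 12 − 2 = 30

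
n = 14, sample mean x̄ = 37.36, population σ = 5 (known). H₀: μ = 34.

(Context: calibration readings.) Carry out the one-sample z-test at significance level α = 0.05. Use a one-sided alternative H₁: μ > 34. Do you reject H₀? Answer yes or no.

reject H₀: yes

SE = σ/√n = 5/√14 = 1.3363
z = (x̄−μ₀)/SE = (37.36−34)/1.3363 = 2.5144
p-value (one-sided, H₁ greater) = 0.00596
At α=0.05: p < α → reject H₀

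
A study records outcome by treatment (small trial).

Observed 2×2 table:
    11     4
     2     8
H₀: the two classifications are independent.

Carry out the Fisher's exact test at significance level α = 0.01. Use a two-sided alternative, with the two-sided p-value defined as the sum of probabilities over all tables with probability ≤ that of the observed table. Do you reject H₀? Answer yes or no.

reject H₀: no

Margins: r₁=15, r₂=10, c₁=13, c₂=12, n=25
p_obs = C(15,11)·C(10,2)/C(25,13); sum pmf over tables with pmf ≤ p_obs
p-value (two-sided) = 0.01542
At α=0.01: p ≥ α → fail to reject H₀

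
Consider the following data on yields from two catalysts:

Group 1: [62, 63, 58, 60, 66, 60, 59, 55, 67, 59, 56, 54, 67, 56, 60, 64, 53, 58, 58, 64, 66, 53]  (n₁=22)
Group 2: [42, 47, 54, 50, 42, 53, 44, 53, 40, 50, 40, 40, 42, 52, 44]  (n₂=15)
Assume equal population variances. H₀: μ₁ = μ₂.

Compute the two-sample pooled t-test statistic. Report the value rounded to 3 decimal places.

test statistic = 8.488

x̄₁=59.909, s₁=4.471, n₁=22
x̄₂=46.200, s₂=5.308, n₂=15
s_p² = [21·4.471² + 14·5.308²]/35 = 23.2634
SE = √(s_p²·(1/22+1/15)) = 1.6150
t = (59.909−46.200)/1.6150 = 8.4884
df = 35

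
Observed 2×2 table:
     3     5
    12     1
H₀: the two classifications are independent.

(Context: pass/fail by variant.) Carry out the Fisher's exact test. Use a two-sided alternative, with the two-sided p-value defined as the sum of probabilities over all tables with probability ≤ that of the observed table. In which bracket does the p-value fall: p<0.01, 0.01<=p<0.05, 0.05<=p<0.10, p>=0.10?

Margins: r₁=8, r₂=13, c₁=15, c₂=6, n=21
p_obs = C(8,3)·C(13,12)/C(21,15); sum pmf over tables with pmf ≤ p_obs
p-value (two-sided) = 0.01393
→ bracket: 0.01<=p<0.05

p-value bracket: 0.01<=p<0.05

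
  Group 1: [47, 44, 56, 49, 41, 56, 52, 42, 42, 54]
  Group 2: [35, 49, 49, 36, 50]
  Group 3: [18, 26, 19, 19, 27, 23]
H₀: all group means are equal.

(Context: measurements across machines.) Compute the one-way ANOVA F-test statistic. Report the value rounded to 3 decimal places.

Group means [48.30, 43.80, 22.00], grand mean 39.714
SSB = Σnᵢ(x̄ᵢ−x̄)² = 2703.386; SSW = ΣΣ(x−x̄ᵢ)² = 624.900
MSB = 2703.386/2 = 1351.6929; MSW = 624.900/18 = 34.7167
F = MSB/MSW = 38.9350
df = (2, 18)

test statistic = 38.935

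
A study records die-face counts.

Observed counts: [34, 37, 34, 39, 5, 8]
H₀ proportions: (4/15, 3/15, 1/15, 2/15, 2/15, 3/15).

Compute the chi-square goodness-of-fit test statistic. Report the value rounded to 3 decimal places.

test statistic = 100.548

n = 157; E_i = n·p_i = [41.87, 31.40, 10.47, 20.93, 20.93, 31.40]
χ² = (34−41.87)²/41.87 + (37−31.40)²/31.40 + (34−10.47)²/10.47 + (39−20.93)²/20.93 + (5−20.93)²/20.93 + (8−31.40)²/31.40 = 100.5478
df = 5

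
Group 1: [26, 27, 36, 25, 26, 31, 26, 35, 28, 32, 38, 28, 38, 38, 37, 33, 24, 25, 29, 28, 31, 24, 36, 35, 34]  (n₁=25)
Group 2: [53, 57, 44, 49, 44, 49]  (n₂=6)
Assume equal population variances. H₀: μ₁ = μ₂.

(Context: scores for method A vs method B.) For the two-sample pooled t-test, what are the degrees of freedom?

df = n₁ + n₂ − 2 = 25 + 6 − 2 = 29

degrees of freedom = 29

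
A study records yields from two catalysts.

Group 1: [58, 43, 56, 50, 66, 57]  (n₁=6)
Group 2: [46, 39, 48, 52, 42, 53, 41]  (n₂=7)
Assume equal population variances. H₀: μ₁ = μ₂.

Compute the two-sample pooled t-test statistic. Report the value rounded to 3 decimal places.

x̄₁=55.000, s₁=7.797, n₁=6
x̄₂=45.857, s₂=5.460, n₂=7
s_p² = [5·7.797² + 6·5.460²]/11 = 43.8961
SE = √(s_p²·(1/6+1/7)) = 3.6860
t = (55.000−45.857)/3.6860 = 2.4804
df = 11

test statistic = 2.480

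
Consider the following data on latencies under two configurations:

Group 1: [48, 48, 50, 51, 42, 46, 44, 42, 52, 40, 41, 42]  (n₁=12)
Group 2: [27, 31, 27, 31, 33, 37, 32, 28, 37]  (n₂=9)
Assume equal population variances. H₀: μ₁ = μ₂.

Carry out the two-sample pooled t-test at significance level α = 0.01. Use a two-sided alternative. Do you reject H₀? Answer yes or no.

reject H₀: yes

x̄₁=45.500, s₁=4.210, n₁=12
x̄₂=31.444, s₂=3.812, n₂=9
s_p² = [11·4.210² + 8·3.812²]/19 = 16.3801
SE = √(s_p²·(1/12+1/9)) = 1.7847
t = (45.500−31.444)/1.7847 = 7.8757
df = 19
p-value (two-sided) = 0.00000
At α=0.01: p < α → reject H₀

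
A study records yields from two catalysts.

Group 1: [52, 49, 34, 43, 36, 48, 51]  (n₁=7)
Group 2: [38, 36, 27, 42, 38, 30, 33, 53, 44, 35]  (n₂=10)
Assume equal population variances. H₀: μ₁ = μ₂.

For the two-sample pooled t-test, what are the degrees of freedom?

degrees of freedom = 15

df = n₁ + n₂ − 2 = 7 + 10 − 2 = 15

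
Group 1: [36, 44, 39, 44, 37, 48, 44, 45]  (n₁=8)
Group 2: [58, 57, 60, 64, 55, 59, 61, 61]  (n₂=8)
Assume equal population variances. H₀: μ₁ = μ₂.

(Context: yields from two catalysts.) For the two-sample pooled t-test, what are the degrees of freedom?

degrees of freedom = 14

df = n₁ + n₂ − 2 = 8 + 8 − 2 = 14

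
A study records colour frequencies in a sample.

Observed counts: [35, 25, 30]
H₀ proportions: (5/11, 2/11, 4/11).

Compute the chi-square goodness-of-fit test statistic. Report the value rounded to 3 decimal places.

n = 90; E_i = n·p_i = [40.91, 16.36, 32.73]
χ² = (35−40.91)²/40.91 + (25−16.36)²/16.36 + (30−32.73)²/32.73 = 5.6389
df = 2

test statistic = 5.639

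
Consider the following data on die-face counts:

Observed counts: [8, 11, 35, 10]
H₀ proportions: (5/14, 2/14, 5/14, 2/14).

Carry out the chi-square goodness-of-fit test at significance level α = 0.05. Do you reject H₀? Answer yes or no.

reject H₀: yes

n = 64; E_i = n·p_i = [22.86, 9.14, 22.86, 9.14]
χ² = (8−22.86)²/22.86 + (11−9.14)²/9.14 + (35−22.86)²/22.86 + (10−9.14)²/9.14 = 16.5656
df = 3
p-value (upper-tail) = 0.00087
At α=0.05: p < α → reject H₀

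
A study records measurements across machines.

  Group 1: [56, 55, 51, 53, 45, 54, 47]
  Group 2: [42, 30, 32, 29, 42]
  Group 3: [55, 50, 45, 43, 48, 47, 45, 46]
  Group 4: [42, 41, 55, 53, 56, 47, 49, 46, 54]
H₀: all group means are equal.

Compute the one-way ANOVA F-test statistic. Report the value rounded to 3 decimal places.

Group means [51.57, 35.00, 47.38, 49.22], grand mean 46.828
SSB = Σnᵢ(x̄ᵢ−x̄)² = 910.993; SSW = ΣΣ(x−x̄ᵢ)² = 621.145
MSB = 910.993/3 = 303.6644; MSW = 621.145/25 = 24.8458
F = MSB/MSW = 12.2220
df = (3, 25)

test statistic = 12.222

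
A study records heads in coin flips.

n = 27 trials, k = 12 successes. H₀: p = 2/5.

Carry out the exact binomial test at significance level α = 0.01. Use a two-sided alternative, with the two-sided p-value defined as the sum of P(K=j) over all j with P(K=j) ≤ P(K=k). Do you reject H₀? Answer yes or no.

Exact binomial: n=27, k=12, p₀=2/5=0.4000
P(X=j) = C(n,j)·p₀^j·(1−p₀)^(n−j); p = Σ P(X=j) over j with P(X=j) ≤ P(X=12)
p-value (two-sided) = 0.69599
At α=0.01: p ≥ α → fail to reject H₀

reject H₀: no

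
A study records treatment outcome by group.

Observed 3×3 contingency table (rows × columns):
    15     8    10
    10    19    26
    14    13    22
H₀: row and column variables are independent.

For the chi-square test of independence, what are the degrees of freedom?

degrees of freedom = 4

df = (r−1)(c−1) = (3−1)·(3−1) = 4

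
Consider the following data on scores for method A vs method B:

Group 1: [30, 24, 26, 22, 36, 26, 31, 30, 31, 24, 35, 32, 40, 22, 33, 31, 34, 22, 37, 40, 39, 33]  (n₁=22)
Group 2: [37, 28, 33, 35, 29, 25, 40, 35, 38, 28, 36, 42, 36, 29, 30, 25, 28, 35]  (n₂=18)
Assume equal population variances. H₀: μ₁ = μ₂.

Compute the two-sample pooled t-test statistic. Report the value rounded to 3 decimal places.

x̄₁=30.818, s₁=5.828, n₁=22
x̄₂=32.722, s₂=5.108, n₂=18
s_p² = [21·5.828² + 17·5.108²]/38 = 30.4443
SE = √(s_p²·(1/22+1/18)) = 1.7536
t = (30.818−32.722)/1.7536 = -1.0858
df = 38

test statistic = -1.086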